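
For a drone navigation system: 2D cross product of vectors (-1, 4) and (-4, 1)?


u x v = u_x*v_y - u_y*v_x = (-1)*1 - 4*(-4)
= (-1) - (-16) = 15

15


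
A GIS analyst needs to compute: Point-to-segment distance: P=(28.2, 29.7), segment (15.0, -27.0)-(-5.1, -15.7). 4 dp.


Project P onto AB: t = 0.706 (clamped to [0,1])
Closest point on segment: (0.809, -19.022)
Distance: 55.8936

55.8936


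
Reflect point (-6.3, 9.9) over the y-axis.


Reflection over y-axis: (x,y) -> (-x,y)
(-6.3, 9.9) -> (6.3, 9.9)

(6.3, 9.9)


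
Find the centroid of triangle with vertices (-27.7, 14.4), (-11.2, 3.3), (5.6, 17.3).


Centroid = ((x_A+x_B+x_C)/3, (y_A+y_B+y_C)/3)
= (((-27.7)+(-11.2)+5.6)/3, (14.4+3.3+17.3)/3)
= (-11.1, 11.6667)

(-11.1, 11.6667)


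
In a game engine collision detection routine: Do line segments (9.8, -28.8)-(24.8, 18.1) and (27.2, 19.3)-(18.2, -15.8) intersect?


Cross products: d1=-177.84, d2=-73.44, d3=-94.56, d4=-198.96
d1*d2 < 0 and d3*d4 < 0? no

No, they don't intersect


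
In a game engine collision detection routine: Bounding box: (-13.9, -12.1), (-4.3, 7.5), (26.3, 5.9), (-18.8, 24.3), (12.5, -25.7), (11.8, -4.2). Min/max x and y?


x range: [-18.8, 26.3]
y range: [-25.7, 24.3]
Bounding box: (-18.8,-25.7) to (26.3,24.3)

(-18.8,-25.7) to (26.3,24.3)


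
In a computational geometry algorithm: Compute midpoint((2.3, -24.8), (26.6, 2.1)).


M = ((2.3+26.6)/2, ((-24.8)+2.1)/2)
= (14.45, -11.35)

(14.45, -11.35)


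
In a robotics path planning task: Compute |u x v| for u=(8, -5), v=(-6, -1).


|u x v| = |8*(-1) - (-5)*(-6)|
= |(-8) - 30| = 38

38


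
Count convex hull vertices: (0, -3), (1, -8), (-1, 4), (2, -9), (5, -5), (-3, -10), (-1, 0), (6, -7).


Convex hull vertices (CCW): (-3, -10), (2, -9), (6, -7), (5, -5), (-1, 4)
Count = 5

5


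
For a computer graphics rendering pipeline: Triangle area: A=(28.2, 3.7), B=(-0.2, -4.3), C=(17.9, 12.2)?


Area = |x_A(y_B-y_C) + x_B(y_C-y_A) + x_C(y_A-y_B)|/2
= |(-465.3) + (-1.7) + 143.2|/2
= 323.8/2 = 161.9

161.9


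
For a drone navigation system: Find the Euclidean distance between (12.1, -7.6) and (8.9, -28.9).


dx=-3.2, dy=-21.3
d^2 = (-3.2)^2 + (-21.3)^2 = 463.93
d = sqrt(463.93) = 21.539

21.539


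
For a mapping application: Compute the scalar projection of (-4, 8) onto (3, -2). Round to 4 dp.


u.v = -28, |v| = sqrt(13) = 3.6056
Scalar projection = u.v / |v| = -28 / sqrt(13) = -7.7658

-7.7658


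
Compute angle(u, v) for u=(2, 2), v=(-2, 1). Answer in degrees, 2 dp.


u.v = -2, |u| = sqrt(8) = 2.8284, |v| = sqrt(5) = 2.2361
cos(theta) = u.v/(|u||v|) = -2/sqrt(40) = -0.316228
theta = acos(-0.316228) = 108.43 degrees

108.43 degrees


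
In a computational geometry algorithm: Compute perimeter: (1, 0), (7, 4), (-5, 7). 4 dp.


Sides: (1, 0)->(7, 4): sqrt(52) = 7.211103, (7, 4)->(-5, 7): sqrt(153) = 12.369317, (-5, 7)->(1, 0): sqrt(85) = 9.219544
Sum = 28.799964
Perimeter = 28.8

28.8


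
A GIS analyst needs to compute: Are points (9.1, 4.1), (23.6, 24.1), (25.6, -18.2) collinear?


Cross product: (23.6-9.1)*((-18.2)-4.1) - (24.1-4.1)*(25.6-9.1)
= -653.35

No, not collinear


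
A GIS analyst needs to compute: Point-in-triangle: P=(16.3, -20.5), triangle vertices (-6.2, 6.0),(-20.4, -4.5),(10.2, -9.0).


Cross products: AB x AP = 612.55, BC x BP = -324.45, CA x CP = 97.1
All same sign? no

No, outside


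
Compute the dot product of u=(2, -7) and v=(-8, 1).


u . v = u_x*v_x + u_y*v_y = 2*(-8) + (-7)*1
= (-16) + (-7) = -23

-23


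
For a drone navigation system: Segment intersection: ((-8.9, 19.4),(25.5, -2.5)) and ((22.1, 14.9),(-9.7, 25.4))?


Cross products: d1=182.4, d2=517.62, d3=524.1, d4=188.88
d1*d2 < 0 and d3*d4 < 0? no

No, they don't intersect


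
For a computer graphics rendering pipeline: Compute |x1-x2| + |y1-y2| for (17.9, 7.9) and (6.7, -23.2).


|17.9-6.7| + |7.9-(-23.2)| = 11.2 + 31.1 = 42.3

42.3


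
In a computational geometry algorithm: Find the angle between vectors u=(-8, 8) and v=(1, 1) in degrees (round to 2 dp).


u.v = 0, |u| = sqrt(128) = 11.3137, |v| = sqrt(2) = 1.4142
cos(theta) = u.v/(|u||v|) = 0/sqrt(256) = 0
theta = acos(0) = 90 degrees

90 degrees


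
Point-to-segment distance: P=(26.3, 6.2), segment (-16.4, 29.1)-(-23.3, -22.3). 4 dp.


Project P onto AB: t = 0.3281 (clamped to [0,1])
Closest point on segment: (-18.6638, 12.236)
Distance: 45.3672

45.3672


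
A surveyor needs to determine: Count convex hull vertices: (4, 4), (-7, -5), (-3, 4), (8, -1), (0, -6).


Convex hull vertices (CCW): (-7, -5), (0, -6), (8, -1), (4, 4), (-3, 4)
Count = 5

5


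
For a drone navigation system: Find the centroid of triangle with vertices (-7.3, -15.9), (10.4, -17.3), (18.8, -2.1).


Centroid = ((x_A+x_B+x_C)/3, (y_A+y_B+y_C)/3)
= (((-7.3)+10.4+18.8)/3, ((-15.9)+(-17.3)+(-2.1))/3)
= (7.3, -11.7667)

(7.3, -11.7667)


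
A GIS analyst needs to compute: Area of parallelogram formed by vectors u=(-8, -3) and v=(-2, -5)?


|u x v| = |(-8)*(-5) - (-3)*(-2)|
= |40 - 6| = 34

34


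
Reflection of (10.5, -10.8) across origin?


Reflection over origin: (x,y) -> (-x,-y)
(10.5, -10.8) -> (-10.5, 10.8)

(-10.5, 10.8)


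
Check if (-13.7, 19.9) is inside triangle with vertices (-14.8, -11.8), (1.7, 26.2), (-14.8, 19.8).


Cross products: AB x AP = 481.25, BC x BP = 5.39, CA x CP = 34.76
All same sign? yes

Yes, inside


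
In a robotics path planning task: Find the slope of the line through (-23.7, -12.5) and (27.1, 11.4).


slope = (y2-y1)/(x2-x1) = (11.4-(-12.5))/(27.1-(-23.7)) = 23.9/50.8 = 0.4705

0.4705


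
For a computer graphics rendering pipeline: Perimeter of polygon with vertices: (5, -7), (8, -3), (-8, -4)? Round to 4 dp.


Sides: (5, -7)->(8, -3): sqrt(25) = 5, (8, -3)->(-8, -4): sqrt(257) = 16.03122, (-8, -4)->(5, -7): sqrt(178) = 13.341664
Sum = 34.372884
Perimeter = 34.3729

34.3729


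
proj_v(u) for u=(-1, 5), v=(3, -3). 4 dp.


u.v = -18, |v| = sqrt(18) = 4.2426
Scalar projection = u.v / |v| = -18 / sqrt(18) = -4.2426

-4.2426


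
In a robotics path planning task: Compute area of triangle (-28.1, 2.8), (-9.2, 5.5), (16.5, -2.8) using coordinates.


Area = |x_A(y_B-y_C) + x_B(y_C-y_A) + x_C(y_A-y_B)|/2
= |(-233.23) + 51.52 + (-44.55)|/2
= 226.26/2 = 113.13

113.13


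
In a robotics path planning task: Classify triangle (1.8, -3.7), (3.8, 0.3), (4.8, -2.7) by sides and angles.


Side lengths squared: AB^2=20, BC^2=10, CA^2=10
Sorted: [10, 10, 20]
By sides: Isosceles, By angles: Right

Isosceles, Right


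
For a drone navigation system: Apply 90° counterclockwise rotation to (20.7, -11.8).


90° CCW: (x,y) -> (-y, x)
(20.7,-11.8) -> (11.8, 20.7)

(11.8, 20.7)


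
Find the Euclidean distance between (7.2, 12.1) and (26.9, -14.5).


dx=19.7, dy=-26.6
d^2 = 19.7^2 + (-26.6)^2 = 1095.65
d = sqrt(1095.65) = 33.1006

33.1006


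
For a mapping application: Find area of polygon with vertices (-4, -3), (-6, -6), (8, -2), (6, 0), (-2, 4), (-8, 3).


Shoelace sum: ((-4)*(-6) - (-6)*(-3)) + ((-6)*(-2) - 8*(-6)) + (8*0 - 6*(-2)) + (6*4 - (-2)*0) + ((-2)*3 - (-8)*4) + ((-8)*(-3) - (-4)*3)
= 164
Area = |164|/2 = 82

82


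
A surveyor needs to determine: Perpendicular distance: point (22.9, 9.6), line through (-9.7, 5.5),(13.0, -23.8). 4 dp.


|cross product| = 1048.25
|line direction| = sqrt(1373.78) = 37.0645
Distance = 1048.25/sqrt(1373.78) = 28.2817

28.2817


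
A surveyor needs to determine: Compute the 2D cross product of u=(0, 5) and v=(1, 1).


u x v = u_x*v_y - u_y*v_x = 0*1 - 5*1
= 0 - 5 = -5

-5


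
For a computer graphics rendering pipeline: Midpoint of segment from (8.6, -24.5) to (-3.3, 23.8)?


M = ((8.6+(-3.3))/2, ((-24.5)+23.8)/2)
= (2.65, -0.35)

(2.65, -0.35)


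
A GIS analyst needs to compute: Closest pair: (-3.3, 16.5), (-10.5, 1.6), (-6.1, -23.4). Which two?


d(P0,P1) = 16.5484, d(P0,P2) = 39.9981, d(P1,P2) = 25.3842
Closest: P0 and P1

Closest pair: (-3.3, 16.5) and (-10.5, 1.6), distance = 16.5484


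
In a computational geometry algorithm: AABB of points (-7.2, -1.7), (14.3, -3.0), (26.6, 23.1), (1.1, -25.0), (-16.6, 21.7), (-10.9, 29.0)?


x range: [-16.6, 26.6]
y range: [-25, 29]
Bounding box: (-16.6,-25) to (26.6,29)

(-16.6,-25) to (26.6,29)


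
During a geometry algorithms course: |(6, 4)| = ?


|u| = sqrt(6^2 + 4^2) = sqrt(52) = 7.2111

7.2111


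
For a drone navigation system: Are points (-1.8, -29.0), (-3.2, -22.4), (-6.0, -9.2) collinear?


Cross product: ((-3.2)-(-1.8))*((-9.2)-(-29)) - ((-22.4)-(-29))*((-6)-(-1.8))
= 0

Yes, collinear


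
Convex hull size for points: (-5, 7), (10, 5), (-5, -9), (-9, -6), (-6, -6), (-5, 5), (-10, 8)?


Convex hull vertices (CCW): (-10, 8), (-9, -6), (-5, -9), (10, 5)
Count = 4

4


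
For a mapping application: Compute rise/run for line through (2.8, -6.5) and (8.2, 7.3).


slope = (y2-y1)/(x2-x1) = (7.3-(-6.5))/(8.2-2.8) = 13.8/5.4 = 2.5556

2.5556


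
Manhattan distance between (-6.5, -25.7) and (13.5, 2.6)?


|(-6.5)-13.5| + |(-25.7)-2.6| = 20 + 28.3 = 48.3

48.3


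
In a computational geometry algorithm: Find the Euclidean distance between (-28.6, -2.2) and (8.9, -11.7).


dx=37.5, dy=-9.5
d^2 = 37.5^2 + (-9.5)^2 = 1496.5
d = sqrt(1496.5) = 38.6846

38.6846


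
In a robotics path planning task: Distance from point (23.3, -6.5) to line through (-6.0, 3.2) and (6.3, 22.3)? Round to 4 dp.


|cross product| = 678.94
|line direction| = sqrt(516.1) = 22.7178
Distance = 678.94/sqrt(516.1) = 29.8858

29.8858


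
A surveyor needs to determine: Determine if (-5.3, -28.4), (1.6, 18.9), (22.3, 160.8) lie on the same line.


Cross product: (1.6-(-5.3))*(160.8-(-28.4)) - (18.9-(-28.4))*(22.3-(-5.3))
= 0

Yes, collinear


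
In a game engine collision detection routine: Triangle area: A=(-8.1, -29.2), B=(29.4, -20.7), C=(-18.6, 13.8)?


Area = |x_A(y_B-y_C) + x_B(y_C-y_A) + x_C(y_A-y_B)|/2
= |279.45 + 1264.2 + 158.1|/2
= 1701.75/2 = 850.875

850.875


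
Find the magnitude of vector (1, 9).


|u| = sqrt(1^2 + 9^2) = sqrt(82) = 9.0554

9.0554


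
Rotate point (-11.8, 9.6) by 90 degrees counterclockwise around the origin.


90° CCW: (x,y) -> (-y, x)
(-11.8,9.6) -> (-9.6, -11.8)

(-9.6, -11.8)


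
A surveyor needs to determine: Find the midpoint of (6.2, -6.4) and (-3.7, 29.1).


M = ((6.2+(-3.7))/2, ((-6.4)+29.1)/2)
= (1.25, 11.35)

(1.25, 11.35)


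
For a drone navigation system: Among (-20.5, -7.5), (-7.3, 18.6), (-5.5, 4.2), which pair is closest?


d(P0,P1) = 29.2481, d(P0,P2) = 19.0234, d(P1,P2) = 14.5121
Closest: P1 and P2

Closest pair: (-7.3, 18.6) and (-5.5, 4.2), distance = 14.5121


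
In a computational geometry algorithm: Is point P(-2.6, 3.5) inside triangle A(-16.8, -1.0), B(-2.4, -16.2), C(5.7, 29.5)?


Cross products: AB x AP = 280.64, BC x BP = 168.71, CA x CP = 331.85
All same sign? yes

Yes, inside


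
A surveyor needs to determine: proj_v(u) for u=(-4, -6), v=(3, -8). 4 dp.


u.v = 36, |v| = sqrt(73) = 8.544
Scalar projection = u.v / |v| = 36 / sqrt(73) = 4.2135

4.2135


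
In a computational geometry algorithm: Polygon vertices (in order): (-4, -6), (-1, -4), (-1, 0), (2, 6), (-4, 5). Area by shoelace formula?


Shoelace sum: ((-4)*(-4) - (-1)*(-6)) + ((-1)*0 - (-1)*(-4)) + ((-1)*6 - 2*0) + (2*5 - (-4)*6) + ((-4)*(-6) - (-4)*5)
= 78
Area = |78|/2 = 39

39


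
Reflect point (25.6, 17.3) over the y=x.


Reflection over y=x: (x,y) -> (y,x)
(25.6, 17.3) -> (17.3, 25.6)

(17.3, 25.6)


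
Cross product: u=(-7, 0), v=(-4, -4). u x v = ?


u x v = u_x*v_y - u_y*v_x = (-7)*(-4) - 0*(-4)
= 28 - 0 = 28

28


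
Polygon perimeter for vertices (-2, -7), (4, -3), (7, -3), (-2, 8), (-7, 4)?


Sides: (-2, -7)->(4, -3): sqrt(52) = 7.211103, (4, -3)->(7, -3): sqrt(9) = 3, (7, -3)->(-2, 8): sqrt(202) = 14.21267, (-2, 8)->(-7, 4): sqrt(41) = 6.403124, (-7, 4)->(-2, -7): sqrt(146) = 12.083046
Sum = 42.909943
Perimeter = 42.9099

42.9099


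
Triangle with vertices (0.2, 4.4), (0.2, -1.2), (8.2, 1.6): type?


Side lengths squared: AB^2=31.36, BC^2=71.84, CA^2=71.84
Sorted: [31.36, 71.84, 71.84]
By sides: Isosceles, By angles: Acute

Isosceles, Acute


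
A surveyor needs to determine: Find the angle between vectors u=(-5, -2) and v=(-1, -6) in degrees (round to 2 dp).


u.v = 17, |u| = sqrt(29) = 5.3852, |v| = sqrt(37) = 6.0828
cos(theta) = u.v/(|u||v|) = 17/sqrt(1073) = 0.518978
theta = acos(0.518978) = 58.74 degrees

58.74 degrees


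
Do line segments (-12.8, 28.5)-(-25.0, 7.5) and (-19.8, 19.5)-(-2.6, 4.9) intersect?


Cross products: d1=257, d2=-282.32, d3=-37.2, d4=502.12
d1*d2 < 0 and d3*d4 < 0? yes

Yes, they intersect


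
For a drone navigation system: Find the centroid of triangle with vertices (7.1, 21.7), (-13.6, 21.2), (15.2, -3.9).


Centroid = ((x_A+x_B+x_C)/3, (y_A+y_B+y_C)/3)
= ((7.1+(-13.6)+15.2)/3, (21.7+21.2+(-3.9))/3)
= (2.9, 13)

(2.9, 13)


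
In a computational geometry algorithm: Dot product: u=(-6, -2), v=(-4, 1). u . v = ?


u . v = u_x*v_x + u_y*v_y = (-6)*(-4) + (-2)*1
= 24 + (-2) = 22

22


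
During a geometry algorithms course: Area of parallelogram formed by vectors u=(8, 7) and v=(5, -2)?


|u x v| = |8*(-2) - 7*5|
= |(-16) - 35| = 51

51


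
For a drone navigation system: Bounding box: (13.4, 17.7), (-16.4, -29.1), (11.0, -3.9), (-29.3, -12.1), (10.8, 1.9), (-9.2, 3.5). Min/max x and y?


x range: [-29.3, 13.4]
y range: [-29.1, 17.7]
Bounding box: (-29.3,-29.1) to (13.4,17.7)

(-29.3,-29.1) to (13.4,17.7)


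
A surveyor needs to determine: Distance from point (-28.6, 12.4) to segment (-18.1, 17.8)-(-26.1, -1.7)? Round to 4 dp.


Project P onto AB: t = 0.4261 (clamped to [0,1])
Closest point on segment: (-21.5089, 9.4908)
Distance: 7.6647

7.6647


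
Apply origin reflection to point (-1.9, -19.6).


Reflection over origin: (x,y) -> (-x,-y)
(-1.9, -19.6) -> (1.9, 19.6)

(1.9, 19.6)


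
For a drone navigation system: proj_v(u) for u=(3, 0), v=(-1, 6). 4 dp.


u.v = -3, |v| = sqrt(37) = 6.0828
Scalar projection = u.v / |v| = -3 / sqrt(37) = -0.4932

-0.4932


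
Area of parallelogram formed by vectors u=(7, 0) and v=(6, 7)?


|u x v| = |7*7 - 0*6|
= |49 - 0| = 49

49


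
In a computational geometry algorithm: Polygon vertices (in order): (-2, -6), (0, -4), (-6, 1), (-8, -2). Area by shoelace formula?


Shoelace sum: ((-2)*(-4) - 0*(-6)) + (0*1 - (-6)*(-4)) + ((-6)*(-2) - (-8)*1) + ((-8)*(-6) - (-2)*(-2))
= 48
Area = |48|/2 = 24

24


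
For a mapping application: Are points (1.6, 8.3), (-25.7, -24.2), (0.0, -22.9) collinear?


Cross product: ((-25.7)-1.6)*((-22.9)-8.3) - ((-24.2)-8.3)*(0-1.6)
= 799.76

No, not collinear


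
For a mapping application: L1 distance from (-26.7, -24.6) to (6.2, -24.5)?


|(-26.7)-6.2| + |(-24.6)-(-24.5)| = 32.9 + 0.1 = 33

33


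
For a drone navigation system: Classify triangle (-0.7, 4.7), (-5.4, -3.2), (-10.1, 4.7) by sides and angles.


Side lengths squared: AB^2=84.5, BC^2=84.5, CA^2=88.36
Sorted: [84.5, 84.5, 88.36]
By sides: Isosceles, By angles: Acute

Isosceles, Acute


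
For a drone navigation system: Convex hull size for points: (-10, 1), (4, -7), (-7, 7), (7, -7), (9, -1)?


Convex hull vertices (CCW): (-10, 1), (4, -7), (7, -7), (9, -1), (-7, 7)
Count = 5

5


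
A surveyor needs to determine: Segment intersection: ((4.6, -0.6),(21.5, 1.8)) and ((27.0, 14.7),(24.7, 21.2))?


Cross products: d1=180.79, d2=65.42, d3=204.81, d4=320.18
d1*d2 < 0 and d3*d4 < 0? no

No, they don't intersect


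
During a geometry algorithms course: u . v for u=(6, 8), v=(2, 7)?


u . v = u_x*v_x + u_y*v_y = 6*2 + 8*7
= 12 + 56 = 68

68


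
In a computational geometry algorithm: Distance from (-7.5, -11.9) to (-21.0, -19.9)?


dx=-13.5, dy=-8
d^2 = (-13.5)^2 + (-8)^2 = 246.25
d = sqrt(246.25) = 15.6924

15.6924


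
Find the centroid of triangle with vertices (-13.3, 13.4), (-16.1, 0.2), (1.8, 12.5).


Centroid = ((x_A+x_B+x_C)/3, (y_A+y_B+y_C)/3)
= (((-13.3)+(-16.1)+1.8)/3, (13.4+0.2+12.5)/3)
= (-9.2, 8.7)

(-9.2, 8.7)


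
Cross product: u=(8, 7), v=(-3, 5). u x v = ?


u x v = u_x*v_y - u_y*v_x = 8*5 - 7*(-3)
= 40 - (-21) = 61

61


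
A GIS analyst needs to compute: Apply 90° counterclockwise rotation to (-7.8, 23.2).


90° CCW: (x,y) -> (-y, x)
(-7.8,23.2) -> (-23.2, -7.8)

(-23.2, -7.8)


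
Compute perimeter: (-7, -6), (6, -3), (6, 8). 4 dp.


Sides: (-7, -6)->(6, -3): sqrt(178) = 13.341664, (6, -3)->(6, 8): sqrt(121) = 11, (6, 8)->(-7, -6): sqrt(365) = 19.104973
Sum = 43.446637
Perimeter = 43.4466

43.4466


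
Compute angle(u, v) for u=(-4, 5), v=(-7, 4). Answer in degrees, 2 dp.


u.v = 48, |u| = sqrt(41) = 6.4031, |v| = sqrt(65) = 8.0623
cos(theta) = u.v/(|u||v|) = 48/sqrt(2665) = 0.929807
theta = acos(0.929807) = 21.6 degrees

21.6 degrees


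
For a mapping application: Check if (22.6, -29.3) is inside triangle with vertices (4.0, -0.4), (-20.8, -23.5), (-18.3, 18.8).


Cross products: AB x AP = 1146.38, BC x BP = -1850.32, CA x CP = -287.35
All same sign? no

No, outside


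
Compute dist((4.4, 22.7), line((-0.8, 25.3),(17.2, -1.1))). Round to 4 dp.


|cross product| = 90.48
|line direction| = sqrt(1020.96) = 31.9525
Distance = 90.48/sqrt(1020.96) = 2.8317

2.8317


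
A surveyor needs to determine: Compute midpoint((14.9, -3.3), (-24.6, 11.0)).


M = ((14.9+(-24.6))/2, ((-3.3)+11)/2)
= (-4.85, 3.85)

(-4.85, 3.85)


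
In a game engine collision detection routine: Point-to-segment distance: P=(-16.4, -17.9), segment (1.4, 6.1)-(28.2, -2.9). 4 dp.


Project P onto AB: t = 0 (clamped to [0,1])
Closest point on segment: (1.4, 6.1)
Distance: 29.8804

29.8804


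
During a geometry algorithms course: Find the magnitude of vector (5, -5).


|u| = sqrt(5^2 + (-5)^2) = sqrt(50) = 7.0711

7.0711


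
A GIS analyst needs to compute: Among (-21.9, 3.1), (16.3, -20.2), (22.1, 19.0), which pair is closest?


d(P0,P1) = 44.7452, d(P0,P2) = 46.7847, d(P1,P2) = 39.6268
Closest: P1 and P2

Closest pair: (16.3, -20.2) and (22.1, 19.0), distance = 39.6268


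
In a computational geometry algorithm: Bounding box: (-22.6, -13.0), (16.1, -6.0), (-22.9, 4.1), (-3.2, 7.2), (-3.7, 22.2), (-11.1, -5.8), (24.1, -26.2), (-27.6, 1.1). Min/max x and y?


x range: [-27.6, 24.1]
y range: [-26.2, 22.2]
Bounding box: (-27.6,-26.2) to (24.1,22.2)

(-27.6,-26.2) to (24.1,22.2)


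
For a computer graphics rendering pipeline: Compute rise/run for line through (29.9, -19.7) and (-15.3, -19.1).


slope = (y2-y1)/(x2-x1) = ((-19.1)-(-19.7))/((-15.3)-29.9) = 0.6/(-45.2) = -0.0133

-0.0133


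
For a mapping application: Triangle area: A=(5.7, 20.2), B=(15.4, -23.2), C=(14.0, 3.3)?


Area = |x_A(y_B-y_C) + x_B(y_C-y_A) + x_C(y_A-y_B)|/2
= |(-151.05) + (-260.26) + 607.6|/2
= 196.29/2 = 98.145

98.145


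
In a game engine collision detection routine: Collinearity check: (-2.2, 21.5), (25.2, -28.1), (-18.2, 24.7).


Cross product: (25.2-(-2.2))*(24.7-21.5) - ((-28.1)-21.5)*((-18.2)-(-2.2))
= -705.92

No, not collinear


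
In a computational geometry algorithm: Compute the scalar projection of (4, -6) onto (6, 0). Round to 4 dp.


u.v = 24, |v| = sqrt(36) = 6
Scalar projection = u.v / |v| = 24 / sqrt(36) = 4

4


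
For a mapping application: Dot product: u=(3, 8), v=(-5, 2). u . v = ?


u . v = u_x*v_x + u_y*v_y = 3*(-5) + 8*2
= (-15) + 16 = 1

1


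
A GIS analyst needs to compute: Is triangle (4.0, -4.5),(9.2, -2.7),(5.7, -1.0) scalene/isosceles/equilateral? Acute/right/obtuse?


Side lengths squared: AB^2=30.28, BC^2=15.14, CA^2=15.14
Sorted: [15.14, 15.14, 30.28]
By sides: Isosceles, By angles: Right

Isosceles, Right


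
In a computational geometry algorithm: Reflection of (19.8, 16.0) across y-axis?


Reflection over y-axis: (x,y) -> (-x,y)
(19.8, 16) -> (-19.8, 16)

(-19.8, 16)


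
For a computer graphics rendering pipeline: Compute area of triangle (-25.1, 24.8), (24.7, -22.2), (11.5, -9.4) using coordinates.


Area = |x_A(y_B-y_C) + x_B(y_C-y_A) + x_C(y_A-y_B)|/2
= |321.28 + (-844.74) + 540.5|/2
= 17.04/2 = 8.52

8.52


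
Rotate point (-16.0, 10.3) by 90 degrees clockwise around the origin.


90° CW: (x,y) -> (y, -x)
(-16,10.3) -> (10.3, 16)

(10.3, 16)


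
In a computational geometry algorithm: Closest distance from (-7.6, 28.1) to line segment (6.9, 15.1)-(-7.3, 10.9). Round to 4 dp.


Project P onto AB: t = 0.69 (clamped to [0,1])
Closest point on segment: (-2.8978, 12.2021)
Distance: 16.5788

16.5788


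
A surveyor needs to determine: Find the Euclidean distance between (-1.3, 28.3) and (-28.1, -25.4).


dx=-26.8, dy=-53.7
d^2 = (-26.8)^2 + (-53.7)^2 = 3601.93
d = sqrt(3601.93) = 60.0161

60.0161


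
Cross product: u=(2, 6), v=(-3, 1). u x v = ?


u x v = u_x*v_y - u_y*v_x = 2*1 - 6*(-3)
= 2 - (-18) = 20

20


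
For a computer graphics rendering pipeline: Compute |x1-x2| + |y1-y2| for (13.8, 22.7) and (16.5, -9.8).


|13.8-16.5| + |22.7-(-9.8)| = 2.7 + 32.5 = 35.2

35.2


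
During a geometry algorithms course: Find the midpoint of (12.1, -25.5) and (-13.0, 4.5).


M = ((12.1+(-13))/2, ((-25.5)+4.5)/2)
= (-0.45, -10.5)

(-0.45, -10.5)


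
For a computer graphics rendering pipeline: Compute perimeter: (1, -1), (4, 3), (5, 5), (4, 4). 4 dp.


Sides: (1, -1)->(4, 3): sqrt(25) = 5, (4, 3)->(5, 5): sqrt(5) = 2.236068, (5, 5)->(4, 4): sqrt(2) = 1.414214, (4, 4)->(1, -1): sqrt(34) = 5.830952
Sum = 14.481234
Perimeter = 14.4812

14.4812


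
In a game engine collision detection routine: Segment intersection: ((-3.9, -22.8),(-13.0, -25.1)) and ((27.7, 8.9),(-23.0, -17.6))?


Cross products: d1=769.79, d2=645.25, d3=-215.79, d4=-91.25
d1*d2 < 0 and d3*d4 < 0? no

No, they don't intersect


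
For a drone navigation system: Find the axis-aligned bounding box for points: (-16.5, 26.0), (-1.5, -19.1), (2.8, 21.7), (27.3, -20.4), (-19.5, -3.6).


x range: [-19.5, 27.3]
y range: [-20.4, 26]
Bounding box: (-19.5,-20.4) to (27.3,26)

(-19.5,-20.4) to (27.3,26)


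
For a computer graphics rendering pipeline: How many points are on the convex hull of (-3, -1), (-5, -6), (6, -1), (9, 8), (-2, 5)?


Convex hull vertices (CCW): (-5, -6), (6, -1), (9, 8), (-2, 5)
Count = 4

4


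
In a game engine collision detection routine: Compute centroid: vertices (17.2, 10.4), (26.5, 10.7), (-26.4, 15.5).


Centroid = ((x_A+x_B+x_C)/3, (y_A+y_B+y_C)/3)
= ((17.2+26.5+(-26.4))/3, (10.4+10.7+15.5)/3)
= (5.7667, 12.2)

(5.7667, 12.2)


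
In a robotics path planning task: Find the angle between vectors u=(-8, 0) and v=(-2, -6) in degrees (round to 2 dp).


u.v = 16, |u| = sqrt(64) = 8, |v| = sqrt(40) = 6.3246
cos(theta) = u.v/(|u||v|) = 16/sqrt(2560) = 0.316228
theta = acos(0.316228) = 71.57 degrees

71.57 degrees


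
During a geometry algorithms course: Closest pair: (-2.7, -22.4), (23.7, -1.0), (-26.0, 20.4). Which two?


d(P0,P1) = 33.9841, d(P0,P2) = 48.7312, d(P1,P2) = 54.1115
Closest: P0 and P1

Closest pair: (-2.7, -22.4) and (23.7, -1.0), distance = 33.9841


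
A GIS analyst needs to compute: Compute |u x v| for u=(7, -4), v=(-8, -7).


|u x v| = |7*(-7) - (-4)*(-8)|
= |(-49) - 32| = 81

81


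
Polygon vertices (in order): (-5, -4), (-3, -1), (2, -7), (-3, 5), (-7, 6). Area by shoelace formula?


Shoelace sum: ((-5)*(-1) - (-3)*(-4)) + ((-3)*(-7) - 2*(-1)) + (2*5 - (-3)*(-7)) + ((-3)*6 - (-7)*5) + ((-7)*(-4) - (-5)*6)
= 80
Area = |80|/2 = 40

40


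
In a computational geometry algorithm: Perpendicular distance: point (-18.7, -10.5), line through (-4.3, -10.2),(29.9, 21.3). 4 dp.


|cross product| = 443.34
|line direction| = sqrt(2161.89) = 46.4961
Distance = 443.34/sqrt(2161.89) = 9.535

9.535


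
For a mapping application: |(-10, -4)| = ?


|u| = sqrt((-10)^2 + (-4)^2) = sqrt(116) = 10.7703

10.7703


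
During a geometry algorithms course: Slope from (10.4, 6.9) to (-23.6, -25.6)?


slope = (y2-y1)/(x2-x1) = ((-25.6)-6.9)/((-23.6)-10.4) = (-32.5)/(-34) = 0.9559

0.9559


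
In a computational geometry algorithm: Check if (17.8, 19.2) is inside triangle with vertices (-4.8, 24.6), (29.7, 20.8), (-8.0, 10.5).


Cross products: AB x AP = -100.42, BC x BP = -62.25, CA x CP = -335.94
All same sign? yes

Yes, inside


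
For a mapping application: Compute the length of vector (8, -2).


|u| = sqrt(8^2 + (-2)^2) = sqrt(68) = 8.2462

8.2462


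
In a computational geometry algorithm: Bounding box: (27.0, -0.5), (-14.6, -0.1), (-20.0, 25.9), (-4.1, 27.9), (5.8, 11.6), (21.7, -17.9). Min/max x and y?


x range: [-20, 27]
y range: [-17.9, 27.9]
Bounding box: (-20,-17.9) to (27,27.9)

(-20,-17.9) to (27,27.9)


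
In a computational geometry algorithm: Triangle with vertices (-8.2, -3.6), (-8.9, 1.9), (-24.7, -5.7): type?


Side lengths squared: AB^2=30.74, BC^2=307.4, CA^2=276.66
Sorted: [30.74, 276.66, 307.4]
By sides: Scalene, By angles: Right

Scalene, Right


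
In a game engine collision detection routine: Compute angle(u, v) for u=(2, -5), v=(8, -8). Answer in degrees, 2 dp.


u.v = 56, |u| = sqrt(29) = 5.3852, |v| = sqrt(128) = 11.3137
cos(theta) = u.v/(|u||v|) = 56/sqrt(3712) = 0.919145
theta = acos(0.919145) = 23.2 degrees

23.2 degrees


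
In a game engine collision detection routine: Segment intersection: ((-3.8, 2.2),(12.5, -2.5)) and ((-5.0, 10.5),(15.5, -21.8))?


Cross products: d1=-131.39, d2=298.75, d3=129.65, d4=-300.49
d1*d2 < 0 and d3*d4 < 0? yes

Yes, they intersect


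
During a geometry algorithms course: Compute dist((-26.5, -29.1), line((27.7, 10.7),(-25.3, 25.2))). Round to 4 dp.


|cross product| = 2895.3
|line direction| = sqrt(3019.25) = 54.9477
Distance = 2895.3/sqrt(3019.25) = 52.6919

52.6919


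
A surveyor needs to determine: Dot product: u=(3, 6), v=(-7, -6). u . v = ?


u . v = u_x*v_x + u_y*v_y = 3*(-7) + 6*(-6)
= (-21) + (-36) = -57

-57


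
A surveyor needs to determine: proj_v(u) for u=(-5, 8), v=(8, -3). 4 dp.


u.v = -64, |v| = sqrt(73) = 8.544
Scalar projection = u.v / |v| = -64 / sqrt(73) = -7.4906

-7.4906


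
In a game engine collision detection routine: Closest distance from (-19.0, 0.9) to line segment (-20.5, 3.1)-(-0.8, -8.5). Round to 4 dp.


Project P onto AB: t = 0.1054 (clamped to [0,1])
Closest point on segment: (-18.4243, 1.8777)
Distance: 1.1347

1.1347


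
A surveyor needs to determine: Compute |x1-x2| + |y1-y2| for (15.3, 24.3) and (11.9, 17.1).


|15.3-11.9| + |24.3-17.1| = 3.4 + 7.2 = 10.6

10.6


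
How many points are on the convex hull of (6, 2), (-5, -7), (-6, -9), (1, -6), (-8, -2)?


Convex hull vertices (CCW): (-8, -2), (-6, -9), (1, -6), (6, 2)
Count = 4

4


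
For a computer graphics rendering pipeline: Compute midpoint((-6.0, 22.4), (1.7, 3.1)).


M = (((-6)+1.7)/2, (22.4+3.1)/2)
= (-2.15, 12.75)

(-2.15, 12.75)


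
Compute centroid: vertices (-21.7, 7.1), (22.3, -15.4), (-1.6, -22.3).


Centroid = ((x_A+x_B+x_C)/3, (y_A+y_B+y_C)/3)
= (((-21.7)+22.3+(-1.6))/3, (7.1+(-15.4)+(-22.3))/3)
= (-0.3333, -10.2)

(-0.3333, -10.2)


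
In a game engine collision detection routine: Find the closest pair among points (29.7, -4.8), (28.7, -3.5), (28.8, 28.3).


d(P0,P1) = 1.6401, d(P0,P2) = 33.1122, d(P1,P2) = 31.8002
Closest: P0 and P1

Closest pair: (29.7, -4.8) and (28.7, -3.5), distance = 1.6401


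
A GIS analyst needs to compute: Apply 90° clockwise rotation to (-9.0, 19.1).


90° CW: (x,y) -> (y, -x)
(-9,19.1) -> (19.1, 9)

(19.1, 9)


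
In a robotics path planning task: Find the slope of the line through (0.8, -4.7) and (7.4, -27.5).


slope = (y2-y1)/(x2-x1) = ((-27.5)-(-4.7))/(7.4-0.8) = (-22.8)/6.6 = -3.4545

-3.4545


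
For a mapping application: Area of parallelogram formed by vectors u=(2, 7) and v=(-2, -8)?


|u x v| = |2*(-8) - 7*(-2)|
= |(-16) - (-14)| = 2

2


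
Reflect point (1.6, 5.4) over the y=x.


Reflection over y=x: (x,y) -> (y,x)
(1.6, 5.4) -> (5.4, 1.6)

(5.4, 1.6)


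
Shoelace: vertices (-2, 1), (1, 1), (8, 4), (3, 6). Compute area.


Shoelace sum: ((-2)*1 - 1*1) + (1*4 - 8*1) + (8*6 - 3*4) + (3*1 - (-2)*6)
= 44
Area = |44|/2 = 22

22


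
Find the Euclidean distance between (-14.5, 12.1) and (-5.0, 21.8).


dx=9.5, dy=9.7
d^2 = 9.5^2 + 9.7^2 = 184.34
d = sqrt(184.34) = 13.5772

13.5772


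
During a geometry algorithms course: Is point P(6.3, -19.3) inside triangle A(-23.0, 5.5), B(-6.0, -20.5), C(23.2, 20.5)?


Cross products: AB x AP = 340.2, BC x BP = -469.26, CA x CP = 1585.26
All same sign? no

No, outside


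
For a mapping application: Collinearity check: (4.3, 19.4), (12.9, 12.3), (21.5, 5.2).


Cross product: (12.9-4.3)*(5.2-19.4) - (12.3-19.4)*(21.5-4.3)
= 0

Yes, collinear


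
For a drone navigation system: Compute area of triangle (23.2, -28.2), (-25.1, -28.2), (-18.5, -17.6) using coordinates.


Area = |x_A(y_B-y_C) + x_B(y_C-y_A) + x_C(y_A-y_B)|/2
= |(-245.92) + (-266.06) + 0|/2
= 511.98/2 = 255.99

255.99


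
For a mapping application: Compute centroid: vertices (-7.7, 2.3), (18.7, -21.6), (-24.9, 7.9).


Centroid = ((x_A+x_B+x_C)/3, (y_A+y_B+y_C)/3)
= (((-7.7)+18.7+(-24.9))/3, (2.3+(-21.6)+7.9)/3)
= (-4.6333, -3.8)

(-4.6333, -3.8)


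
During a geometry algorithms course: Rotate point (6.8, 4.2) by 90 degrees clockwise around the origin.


90° CW: (x,y) -> (y, -x)
(6.8,4.2) -> (4.2, -6.8)

(4.2, -6.8)


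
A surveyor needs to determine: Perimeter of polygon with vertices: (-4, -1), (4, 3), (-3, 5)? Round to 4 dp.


Sides: (-4, -1)->(4, 3): sqrt(80) = 8.944272, (4, 3)->(-3, 5): sqrt(53) = 7.28011, (-3, 5)->(-4, -1): sqrt(37) = 6.082763
Sum = 22.307145
Perimeter = 22.3071

22.3071


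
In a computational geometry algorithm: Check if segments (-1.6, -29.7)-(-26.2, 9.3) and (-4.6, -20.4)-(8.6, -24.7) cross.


Cross products: d1=-109.86, d2=299.16, d3=-111.78, d4=-520.8
d1*d2 < 0 and d3*d4 < 0? no

No, they don't intersect


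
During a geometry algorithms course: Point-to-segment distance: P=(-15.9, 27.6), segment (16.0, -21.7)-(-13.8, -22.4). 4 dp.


Project P onto AB: t = 1 (clamped to [0,1])
Closest point on segment: (-13.8, -22.4)
Distance: 50.0441

50.0441


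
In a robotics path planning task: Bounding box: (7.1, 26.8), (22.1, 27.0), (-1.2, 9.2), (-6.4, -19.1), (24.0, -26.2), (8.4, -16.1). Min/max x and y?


x range: [-6.4, 24]
y range: [-26.2, 27]
Bounding box: (-6.4,-26.2) to (24,27)

(-6.4,-26.2) to (24,27)


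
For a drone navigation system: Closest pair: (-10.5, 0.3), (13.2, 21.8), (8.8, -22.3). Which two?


d(P0,P1) = 31.9991, d(P0,P2) = 29.7195, d(P1,P2) = 44.319
Closest: P0 and P2

Closest pair: (-10.5, 0.3) and (8.8, -22.3), distance = 29.7195


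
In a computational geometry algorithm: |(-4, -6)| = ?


|u| = sqrt((-4)^2 + (-6)^2) = sqrt(52) = 7.2111

7.2111


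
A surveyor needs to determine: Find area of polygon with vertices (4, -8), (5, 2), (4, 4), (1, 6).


Shoelace sum: (4*2 - 5*(-8)) + (5*4 - 4*2) + (4*6 - 1*4) + (1*(-8) - 4*6)
= 48
Area = |48|/2 = 24

24


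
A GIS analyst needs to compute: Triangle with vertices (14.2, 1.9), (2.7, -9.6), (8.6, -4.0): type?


Side lengths squared: AB^2=264.5, BC^2=66.17, CA^2=66.17
Sorted: [66.17, 66.17, 264.5]
By sides: Isosceles, By angles: Obtuse

Isosceles, Obtuse


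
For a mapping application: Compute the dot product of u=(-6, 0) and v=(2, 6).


u . v = u_x*v_x + u_y*v_y = (-6)*2 + 0*6
= (-12) + 0 = -12

-12


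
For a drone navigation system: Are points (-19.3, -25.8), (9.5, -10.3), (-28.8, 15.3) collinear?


Cross product: (9.5-(-19.3))*(15.3-(-25.8)) - ((-10.3)-(-25.8))*((-28.8)-(-19.3))
= 1330.93

No, not collinear


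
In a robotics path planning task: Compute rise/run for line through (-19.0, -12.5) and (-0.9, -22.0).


slope = (y2-y1)/(x2-x1) = ((-22)-(-12.5))/((-0.9)-(-19)) = (-9.5)/18.1 = -0.5249

-0.5249


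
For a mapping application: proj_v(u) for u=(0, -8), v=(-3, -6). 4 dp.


u.v = 48, |v| = sqrt(45) = 6.7082
Scalar projection = u.v / |v| = 48 / sqrt(45) = 7.1554

7.1554


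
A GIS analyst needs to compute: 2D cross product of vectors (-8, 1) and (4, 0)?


u x v = u_x*v_y - u_y*v_x = (-8)*0 - 1*4
= 0 - 4 = -4

-4


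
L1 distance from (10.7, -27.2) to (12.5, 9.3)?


|10.7-12.5| + |(-27.2)-9.3| = 1.8 + 36.5 = 38.3

38.3


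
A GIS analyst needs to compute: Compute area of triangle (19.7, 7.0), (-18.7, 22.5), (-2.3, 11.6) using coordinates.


Area = |x_A(y_B-y_C) + x_B(y_C-y_A) + x_C(y_A-y_B)|/2
= |214.73 + (-86.02) + 35.65|/2
= 164.36/2 = 82.18

82.18


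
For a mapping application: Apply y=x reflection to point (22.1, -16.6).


Reflection over y=x: (x,y) -> (y,x)
(22.1, -16.6) -> (-16.6, 22.1)

(-16.6, 22.1)


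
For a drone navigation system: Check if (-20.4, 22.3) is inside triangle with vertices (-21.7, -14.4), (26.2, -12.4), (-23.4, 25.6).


Cross products: AB x AP = 1755.33, BC x BP = 49.68, CA x CP = 114.39
All same sign? yes

Yes, inside


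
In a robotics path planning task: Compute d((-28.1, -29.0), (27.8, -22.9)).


dx=55.9, dy=6.1
d^2 = 55.9^2 + 6.1^2 = 3162.02
d = sqrt(3162.02) = 56.2318

56.2318


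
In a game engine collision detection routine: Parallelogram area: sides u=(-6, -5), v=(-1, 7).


|u x v| = |(-6)*7 - (-5)*(-1)|
= |(-42) - 5| = 47

47


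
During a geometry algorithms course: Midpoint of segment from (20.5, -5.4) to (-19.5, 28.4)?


M = ((20.5+(-19.5))/2, ((-5.4)+28.4)/2)
= (0.5, 11.5)

(0.5, 11.5)


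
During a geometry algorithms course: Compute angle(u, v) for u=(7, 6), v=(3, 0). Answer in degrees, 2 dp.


u.v = 21, |u| = sqrt(85) = 9.2195, |v| = sqrt(9) = 3
cos(theta) = u.v/(|u||v|) = 21/sqrt(765) = 0.759257
theta = acos(0.759257) = 40.6 degrees

40.6 degrees


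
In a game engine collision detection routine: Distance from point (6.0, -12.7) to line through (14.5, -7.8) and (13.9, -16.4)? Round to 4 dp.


|cross product| = 70.16
|line direction| = sqrt(74.32) = 8.6209
Distance = 70.16/sqrt(74.32) = 8.1384

8.1384


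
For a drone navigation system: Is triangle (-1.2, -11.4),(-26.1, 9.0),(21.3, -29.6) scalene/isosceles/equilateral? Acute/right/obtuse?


Side lengths squared: AB^2=1036.17, BC^2=3736.72, CA^2=837.49
Sorted: [837.49, 1036.17, 3736.72]
By sides: Scalene, By angles: Obtuse

Scalene, Obtuse


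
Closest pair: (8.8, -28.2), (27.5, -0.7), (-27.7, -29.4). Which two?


d(P0,P1) = 33.2557, d(P0,P2) = 36.5197, d(P1,P2) = 62.2152
Closest: P0 and P1

Closest pair: (8.8, -28.2) and (27.5, -0.7), distance = 33.2557


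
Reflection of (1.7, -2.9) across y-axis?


Reflection over y-axis: (x,y) -> (-x,y)
(1.7, -2.9) -> (-1.7, -2.9)

(-1.7, -2.9)


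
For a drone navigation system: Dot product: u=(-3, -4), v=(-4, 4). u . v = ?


u . v = u_x*v_x + u_y*v_y = (-3)*(-4) + (-4)*4
= 12 + (-16) = -4

-4


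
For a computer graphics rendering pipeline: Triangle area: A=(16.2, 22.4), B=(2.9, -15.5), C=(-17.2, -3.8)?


Area = |x_A(y_B-y_C) + x_B(y_C-y_A) + x_C(y_A-y_B)|/2
= |(-189.54) + (-75.98) + (-651.88)|/2
= 917.4/2 = 458.7

458.7


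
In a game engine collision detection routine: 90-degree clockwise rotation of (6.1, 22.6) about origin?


90° CW: (x,y) -> (y, -x)
(6.1,22.6) -> (22.6, -6.1)

(22.6, -6.1)


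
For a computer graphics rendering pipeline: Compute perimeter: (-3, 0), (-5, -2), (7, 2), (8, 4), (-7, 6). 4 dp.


Sides: (-3, 0)->(-5, -2): sqrt(8) = 2.828427, (-5, -2)->(7, 2): sqrt(160) = 12.649111, (7, 2)->(8, 4): sqrt(5) = 2.236068, (8, 4)->(-7, 6): sqrt(229) = 15.132746, (-7, 6)->(-3, 0): sqrt(52) = 7.211103
Sum = 40.057455
Perimeter = 40.0575

40.0575


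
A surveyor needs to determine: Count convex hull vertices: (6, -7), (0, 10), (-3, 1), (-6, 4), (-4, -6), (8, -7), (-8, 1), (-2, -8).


Convex hull vertices (CCW): (-8, 1), (-4, -6), (-2, -8), (8, -7), (0, 10), (-6, 4)
Count = 6

6


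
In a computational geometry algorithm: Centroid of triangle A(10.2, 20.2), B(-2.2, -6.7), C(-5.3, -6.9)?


Centroid = ((x_A+x_B+x_C)/3, (y_A+y_B+y_C)/3)
= ((10.2+(-2.2)+(-5.3))/3, (20.2+(-6.7)+(-6.9))/3)
= (0.9, 2.2)

(0.9, 2.2)


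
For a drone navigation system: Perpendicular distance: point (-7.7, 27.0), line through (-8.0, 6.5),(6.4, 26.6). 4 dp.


|cross product| = 289.17
|line direction| = sqrt(611.37) = 24.7259
Distance = 289.17/sqrt(611.37) = 11.695

11.695


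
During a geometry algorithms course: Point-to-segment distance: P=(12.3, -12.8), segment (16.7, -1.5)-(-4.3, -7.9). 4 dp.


Project P onto AB: t = 0.3418 (clamped to [0,1])
Closest point on segment: (9.5228, -3.6873)
Distance: 9.5265

9.5265


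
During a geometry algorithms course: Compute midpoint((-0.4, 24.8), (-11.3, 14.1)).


M = (((-0.4)+(-11.3))/2, (24.8+14.1)/2)
= (-5.85, 19.45)

(-5.85, 19.45)


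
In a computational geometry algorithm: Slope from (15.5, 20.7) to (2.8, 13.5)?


slope = (y2-y1)/(x2-x1) = (13.5-20.7)/(2.8-15.5) = (-7.2)/(-12.7) = 0.5669

0.5669


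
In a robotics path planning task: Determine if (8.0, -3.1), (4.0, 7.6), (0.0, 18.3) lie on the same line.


Cross product: (4-8)*(18.3-(-3.1)) - (7.6-(-3.1))*(0-8)
= 0

Yes, collinear


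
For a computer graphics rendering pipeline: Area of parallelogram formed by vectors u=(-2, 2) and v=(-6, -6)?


|u x v| = |(-2)*(-6) - 2*(-6)|
= |12 - (-12)| = 24

24


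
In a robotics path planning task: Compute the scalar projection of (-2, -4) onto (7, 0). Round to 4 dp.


u.v = -14, |v| = sqrt(49) = 7
Scalar projection = u.v / |v| = -14 / sqrt(49) = -2

-2


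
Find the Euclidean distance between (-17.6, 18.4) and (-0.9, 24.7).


dx=16.7, dy=6.3
d^2 = 16.7^2 + 6.3^2 = 318.58
d = sqrt(318.58) = 17.8488

17.8488


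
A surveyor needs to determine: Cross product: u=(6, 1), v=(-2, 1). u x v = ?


u x v = u_x*v_y - u_y*v_x = 6*1 - 1*(-2)
= 6 - (-2) = 8

8


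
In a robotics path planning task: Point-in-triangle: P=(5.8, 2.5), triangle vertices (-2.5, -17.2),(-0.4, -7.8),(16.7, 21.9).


Cross products: AB x AP = -36.65, BC x BP = -8.01, CA x CP = -53.71
All same sign? yes

Yes, inside


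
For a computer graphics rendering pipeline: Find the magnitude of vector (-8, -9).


|u| = sqrt((-8)^2 + (-9)^2) = sqrt(145) = 12.0416

12.0416


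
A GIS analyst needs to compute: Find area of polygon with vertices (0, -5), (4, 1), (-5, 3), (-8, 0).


Shoelace sum: (0*1 - 4*(-5)) + (4*3 - (-5)*1) + ((-5)*0 - (-8)*3) + ((-8)*(-5) - 0*0)
= 101
Area = |101|/2 = 50.5

50.5


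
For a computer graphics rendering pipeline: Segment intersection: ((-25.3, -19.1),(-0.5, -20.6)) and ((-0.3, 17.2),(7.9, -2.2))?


Cross products: d1=-782.66, d2=-313.84, d3=937.74, d4=468.92
d1*d2 < 0 and d3*d4 < 0? no

No, they don't intersect


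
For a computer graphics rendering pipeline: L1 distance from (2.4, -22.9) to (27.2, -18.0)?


|2.4-27.2| + |(-22.9)-(-18)| = 24.8 + 4.9 = 29.7

29.7


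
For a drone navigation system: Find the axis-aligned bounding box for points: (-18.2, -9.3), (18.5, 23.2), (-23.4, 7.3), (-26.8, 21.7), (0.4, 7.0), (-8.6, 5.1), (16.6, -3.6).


x range: [-26.8, 18.5]
y range: [-9.3, 23.2]
Bounding box: (-26.8,-9.3) to (18.5,23.2)

(-26.8,-9.3) to (18.5,23.2)


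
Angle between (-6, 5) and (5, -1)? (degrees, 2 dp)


u.v = -35, |u| = sqrt(61) = 7.8102, |v| = sqrt(26) = 5.099
cos(theta) = u.v/(|u||v|) = -35/sqrt(1586) = -0.878853
theta = acos(-0.878853) = 151.5 degrees

151.5 degrees
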